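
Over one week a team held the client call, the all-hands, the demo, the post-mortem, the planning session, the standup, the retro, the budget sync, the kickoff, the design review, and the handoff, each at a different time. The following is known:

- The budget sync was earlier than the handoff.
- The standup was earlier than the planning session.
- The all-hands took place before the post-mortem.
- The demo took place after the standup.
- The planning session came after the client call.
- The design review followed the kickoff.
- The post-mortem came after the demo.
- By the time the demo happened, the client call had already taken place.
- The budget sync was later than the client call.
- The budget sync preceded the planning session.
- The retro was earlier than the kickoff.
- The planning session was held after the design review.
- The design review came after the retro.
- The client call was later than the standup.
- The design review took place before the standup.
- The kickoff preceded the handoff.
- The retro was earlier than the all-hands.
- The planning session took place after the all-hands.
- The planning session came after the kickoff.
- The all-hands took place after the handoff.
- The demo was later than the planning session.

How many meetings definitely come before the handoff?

6

Directly stated before the handoff: the budget sync and the kickoff.
The client call reaches the handoff via the client call → the budget sync → the handoff.
The design review reaches the handoff via the design review → the standup → the client call → the budget sync → the handoff.
The retro reaches the handoff via the retro → the kickoff → the handoff.
Likewise the standup reaches the handoff by chaining the stated constraints.
No chain forces the demo (or any of the others) ahead of the handoff.
That's the budget sync, the client call, the design review, the kickoff, the retro, and the standup — 6 in all.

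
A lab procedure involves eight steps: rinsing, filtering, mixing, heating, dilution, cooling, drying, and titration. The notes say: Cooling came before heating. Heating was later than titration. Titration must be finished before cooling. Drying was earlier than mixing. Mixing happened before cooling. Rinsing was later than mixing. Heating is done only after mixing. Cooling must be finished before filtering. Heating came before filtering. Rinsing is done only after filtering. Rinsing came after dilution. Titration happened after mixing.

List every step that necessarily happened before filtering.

cooling, drying, heating, mixing, titration

Directly stated before filtering: cooling and heating.
Drying reaches filtering via drying → mixing → cooling → filtering.
Mixing reaches filtering via mixing → cooling → filtering.
Titration reaches filtering via titration → heating → filtering.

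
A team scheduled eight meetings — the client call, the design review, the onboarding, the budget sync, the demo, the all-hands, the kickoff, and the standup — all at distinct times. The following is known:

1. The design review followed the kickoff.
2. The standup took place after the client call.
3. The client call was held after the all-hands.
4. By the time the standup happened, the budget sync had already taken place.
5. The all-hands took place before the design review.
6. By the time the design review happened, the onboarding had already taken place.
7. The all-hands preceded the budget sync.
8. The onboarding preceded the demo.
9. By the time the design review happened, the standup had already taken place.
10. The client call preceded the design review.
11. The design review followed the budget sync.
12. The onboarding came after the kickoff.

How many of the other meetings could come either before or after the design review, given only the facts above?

1

Forced before the design review: the all-hands, the budget sync, the client call, the kickoff, the onboarding, and the standup.
That leaves the demo with no forced order relative to the design review — 1.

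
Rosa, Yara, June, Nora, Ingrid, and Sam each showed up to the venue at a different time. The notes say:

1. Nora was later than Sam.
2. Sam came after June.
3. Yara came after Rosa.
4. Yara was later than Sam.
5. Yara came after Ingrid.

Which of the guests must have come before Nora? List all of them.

Directly stated before Nora: Sam.
June reaches Nora via June → Sam → Nora.
No chain forces Yara (or any of the others) ahead of Nora.

June, Sam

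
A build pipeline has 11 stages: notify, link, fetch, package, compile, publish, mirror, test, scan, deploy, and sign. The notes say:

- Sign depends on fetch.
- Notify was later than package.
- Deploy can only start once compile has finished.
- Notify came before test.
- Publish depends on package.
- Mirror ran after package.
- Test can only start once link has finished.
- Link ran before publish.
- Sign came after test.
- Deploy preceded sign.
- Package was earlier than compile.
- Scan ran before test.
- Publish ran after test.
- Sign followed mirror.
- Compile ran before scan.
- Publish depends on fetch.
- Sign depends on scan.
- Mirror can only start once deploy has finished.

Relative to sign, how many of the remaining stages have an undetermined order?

Forced before sign: compile, deploy, fetch, link, mirror, notify, package, scan, and test.
That leaves publish with no forced order relative to sign — 1.

1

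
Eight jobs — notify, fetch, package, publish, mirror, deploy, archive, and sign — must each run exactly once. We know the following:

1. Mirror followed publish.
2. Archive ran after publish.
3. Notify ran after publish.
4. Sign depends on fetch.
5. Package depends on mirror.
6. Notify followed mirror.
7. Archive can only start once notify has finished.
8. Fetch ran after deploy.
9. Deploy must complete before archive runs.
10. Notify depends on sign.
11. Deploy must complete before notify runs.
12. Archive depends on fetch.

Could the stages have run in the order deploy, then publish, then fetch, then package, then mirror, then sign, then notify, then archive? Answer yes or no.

no

The constraints require mirror before package, but in the proposed sequence package appears ahead of mirror. That one violation is enough.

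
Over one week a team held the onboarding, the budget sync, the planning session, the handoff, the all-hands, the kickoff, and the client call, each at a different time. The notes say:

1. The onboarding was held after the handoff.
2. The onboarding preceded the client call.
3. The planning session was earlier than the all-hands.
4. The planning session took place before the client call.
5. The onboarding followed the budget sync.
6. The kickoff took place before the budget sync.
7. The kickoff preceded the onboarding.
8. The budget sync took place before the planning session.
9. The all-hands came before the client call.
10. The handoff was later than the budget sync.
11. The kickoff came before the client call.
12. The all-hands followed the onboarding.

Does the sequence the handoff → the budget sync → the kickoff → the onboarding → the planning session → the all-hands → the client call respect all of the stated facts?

The constraints require the kickoff before the budget sync, but in the proposed sequence the budget sync appears ahead of the kickoff. That one violation is enough.

no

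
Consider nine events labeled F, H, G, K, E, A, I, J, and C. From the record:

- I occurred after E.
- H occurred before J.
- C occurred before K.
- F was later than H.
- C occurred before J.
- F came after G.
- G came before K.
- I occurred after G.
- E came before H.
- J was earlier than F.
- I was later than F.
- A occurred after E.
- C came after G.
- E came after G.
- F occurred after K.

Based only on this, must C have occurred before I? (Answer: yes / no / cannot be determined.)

Chain the constraints: C → J → F → I. Each link is directly stated, so C comes before I.

yes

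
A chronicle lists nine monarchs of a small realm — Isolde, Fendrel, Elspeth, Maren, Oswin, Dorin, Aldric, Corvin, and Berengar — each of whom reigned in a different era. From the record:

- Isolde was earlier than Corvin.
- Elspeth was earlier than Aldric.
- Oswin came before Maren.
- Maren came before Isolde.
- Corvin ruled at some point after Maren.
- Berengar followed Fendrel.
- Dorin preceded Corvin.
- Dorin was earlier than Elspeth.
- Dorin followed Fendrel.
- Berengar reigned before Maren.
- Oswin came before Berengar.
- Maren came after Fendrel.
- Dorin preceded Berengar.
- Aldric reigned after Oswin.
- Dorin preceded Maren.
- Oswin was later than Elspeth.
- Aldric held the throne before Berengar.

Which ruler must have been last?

Corvin

Every other ruler has a chain of constraints placing them before Corvin, so Corvin is last.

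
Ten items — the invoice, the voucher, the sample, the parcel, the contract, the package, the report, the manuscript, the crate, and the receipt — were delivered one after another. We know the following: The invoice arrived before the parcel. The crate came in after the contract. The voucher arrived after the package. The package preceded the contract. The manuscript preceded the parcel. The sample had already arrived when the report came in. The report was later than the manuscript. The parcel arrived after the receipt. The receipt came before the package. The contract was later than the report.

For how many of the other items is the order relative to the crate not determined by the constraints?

Forced before the crate: the contract, the manuscript, the package, the receipt, the report, and the sample.
That leaves the invoice, the parcel, and the voucher with no forced order relative to the crate — 3.

3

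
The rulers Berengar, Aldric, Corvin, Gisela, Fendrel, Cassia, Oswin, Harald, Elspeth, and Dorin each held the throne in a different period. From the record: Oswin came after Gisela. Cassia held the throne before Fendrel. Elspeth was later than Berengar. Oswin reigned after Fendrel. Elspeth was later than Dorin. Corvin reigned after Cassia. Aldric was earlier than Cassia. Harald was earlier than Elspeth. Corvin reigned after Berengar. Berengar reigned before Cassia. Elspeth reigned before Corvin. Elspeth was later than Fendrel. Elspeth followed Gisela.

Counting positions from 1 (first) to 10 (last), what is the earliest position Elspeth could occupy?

8

Aldric, Berengar, Cassia, Dorin, Fendrel, Gisela, and Harald must all come before Elspeth — 7 forced predecessors.
Nothing else is forced ahead of Elspeth, so their earliest slot is position 7 + 1 = 8.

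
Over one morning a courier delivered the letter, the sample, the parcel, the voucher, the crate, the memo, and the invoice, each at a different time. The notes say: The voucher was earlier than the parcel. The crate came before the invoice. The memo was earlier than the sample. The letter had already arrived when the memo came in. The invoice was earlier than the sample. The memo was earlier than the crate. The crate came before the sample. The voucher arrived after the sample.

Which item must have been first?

The letter has a chain of constraints placing it before every other item, so the letter must be first.

the letter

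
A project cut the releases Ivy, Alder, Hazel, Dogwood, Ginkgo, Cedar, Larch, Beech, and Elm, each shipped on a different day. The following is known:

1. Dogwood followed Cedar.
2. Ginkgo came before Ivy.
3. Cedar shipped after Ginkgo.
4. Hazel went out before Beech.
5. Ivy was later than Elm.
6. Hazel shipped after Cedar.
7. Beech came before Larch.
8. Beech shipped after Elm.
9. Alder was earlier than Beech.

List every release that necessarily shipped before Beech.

Alder, Cedar, Elm, Ginkgo, Hazel

Directly stated before Beech: Alder, Elm, and Hazel.
Cedar reaches Beech via Cedar → Hazel → Beech.
Ginkgo reaches Beech via Ginkgo → Cedar → Hazel → Beech.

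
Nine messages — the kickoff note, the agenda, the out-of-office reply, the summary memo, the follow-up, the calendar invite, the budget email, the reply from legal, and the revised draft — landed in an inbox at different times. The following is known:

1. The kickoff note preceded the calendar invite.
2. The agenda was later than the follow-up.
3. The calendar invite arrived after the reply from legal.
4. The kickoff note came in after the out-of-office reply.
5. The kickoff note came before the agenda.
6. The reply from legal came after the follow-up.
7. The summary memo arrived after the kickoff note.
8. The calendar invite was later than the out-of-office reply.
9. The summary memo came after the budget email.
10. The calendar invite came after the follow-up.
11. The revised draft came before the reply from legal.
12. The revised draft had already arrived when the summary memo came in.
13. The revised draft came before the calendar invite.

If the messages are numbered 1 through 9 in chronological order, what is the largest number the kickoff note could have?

The kickoff note must come before the agenda, the calendar invite, and the summary memo — 3 messages forced after it.
Everything else can be placed before the kickoff note in some valid order, so the kickoff note can sit as late as position 9 − 3 = 6.

6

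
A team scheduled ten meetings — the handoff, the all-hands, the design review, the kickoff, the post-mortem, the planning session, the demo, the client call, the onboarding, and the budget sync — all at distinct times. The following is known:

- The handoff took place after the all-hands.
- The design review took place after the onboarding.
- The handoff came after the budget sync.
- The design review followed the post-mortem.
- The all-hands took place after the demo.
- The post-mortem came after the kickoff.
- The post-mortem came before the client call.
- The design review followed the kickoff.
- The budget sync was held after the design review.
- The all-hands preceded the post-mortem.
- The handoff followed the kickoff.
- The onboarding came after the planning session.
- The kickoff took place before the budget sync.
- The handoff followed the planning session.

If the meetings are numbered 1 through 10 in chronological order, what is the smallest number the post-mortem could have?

4

The all-hands, the demo, and the kickoff must all come before the post-mortem — 3 forced predecessors.
Nothing else is forced ahead of the post-mortem, so its earliest slot is position 3 + 1 = 4.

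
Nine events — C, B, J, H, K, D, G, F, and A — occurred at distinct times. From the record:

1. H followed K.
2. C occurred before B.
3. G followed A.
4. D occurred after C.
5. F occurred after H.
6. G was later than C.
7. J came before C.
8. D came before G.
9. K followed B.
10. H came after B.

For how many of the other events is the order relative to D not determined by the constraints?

Forced before D: C and J; forced after D: G.
That leaves A, B, F, H, and K with no forced order relative to D — 5.

5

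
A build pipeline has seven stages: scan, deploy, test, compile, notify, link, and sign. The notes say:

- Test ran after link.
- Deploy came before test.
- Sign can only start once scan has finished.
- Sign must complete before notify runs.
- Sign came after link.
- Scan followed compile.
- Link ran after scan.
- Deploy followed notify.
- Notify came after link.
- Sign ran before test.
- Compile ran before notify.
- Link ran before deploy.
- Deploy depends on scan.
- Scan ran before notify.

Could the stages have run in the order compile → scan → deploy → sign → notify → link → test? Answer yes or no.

no

The constraints require notify before deploy, but in the proposed sequence deploy appears ahead of notify. That one violation is enough.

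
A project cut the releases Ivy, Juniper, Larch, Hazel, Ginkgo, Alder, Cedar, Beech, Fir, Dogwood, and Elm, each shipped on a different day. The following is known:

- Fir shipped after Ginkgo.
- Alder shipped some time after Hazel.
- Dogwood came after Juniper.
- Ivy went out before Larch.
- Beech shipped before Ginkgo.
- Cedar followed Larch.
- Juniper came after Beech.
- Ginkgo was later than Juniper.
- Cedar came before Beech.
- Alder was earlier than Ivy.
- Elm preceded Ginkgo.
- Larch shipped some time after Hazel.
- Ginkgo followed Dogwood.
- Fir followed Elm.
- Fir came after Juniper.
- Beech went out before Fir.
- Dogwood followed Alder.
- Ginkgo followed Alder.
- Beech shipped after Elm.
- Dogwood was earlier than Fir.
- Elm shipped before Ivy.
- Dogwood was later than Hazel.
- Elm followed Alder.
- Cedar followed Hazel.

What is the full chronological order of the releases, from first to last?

The constraints fix every adjacent pair, so only one ordering works:
Hazel → Alder → Elm → Ivy → Larch → Cedar → Beech → Juniper → Dogwood → Ginkgo → Fir.

Hazel, Alder, Elm, Ivy, Larch, Cedar, Beech, Juniper, Dogwood, Ginkgo, Fir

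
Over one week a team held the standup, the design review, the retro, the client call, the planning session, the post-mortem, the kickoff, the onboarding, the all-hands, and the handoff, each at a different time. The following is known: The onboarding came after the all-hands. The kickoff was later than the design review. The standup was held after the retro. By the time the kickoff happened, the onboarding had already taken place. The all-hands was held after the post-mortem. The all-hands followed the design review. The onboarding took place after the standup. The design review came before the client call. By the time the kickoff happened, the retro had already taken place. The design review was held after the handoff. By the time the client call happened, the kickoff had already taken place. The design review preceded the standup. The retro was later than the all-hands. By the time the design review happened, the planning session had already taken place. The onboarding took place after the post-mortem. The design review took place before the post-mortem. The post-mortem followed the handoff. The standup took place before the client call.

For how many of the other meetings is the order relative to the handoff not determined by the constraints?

Forced after the handoff: the all-hands, the client call, the design review, the kickoff, the onboarding, the post-mortem, the retro, and the standup.
That leaves the planning session with no forced order relative to the handoff — 1.

1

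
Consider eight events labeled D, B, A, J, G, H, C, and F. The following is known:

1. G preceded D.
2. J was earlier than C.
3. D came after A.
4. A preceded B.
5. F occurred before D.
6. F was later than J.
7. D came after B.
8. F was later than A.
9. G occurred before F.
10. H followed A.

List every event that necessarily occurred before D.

Directly stated before D: A, B, F, and G.
J reaches D via J → F → D.
No chain forces C (or any of the others) ahead of D.

A, B, F, G, J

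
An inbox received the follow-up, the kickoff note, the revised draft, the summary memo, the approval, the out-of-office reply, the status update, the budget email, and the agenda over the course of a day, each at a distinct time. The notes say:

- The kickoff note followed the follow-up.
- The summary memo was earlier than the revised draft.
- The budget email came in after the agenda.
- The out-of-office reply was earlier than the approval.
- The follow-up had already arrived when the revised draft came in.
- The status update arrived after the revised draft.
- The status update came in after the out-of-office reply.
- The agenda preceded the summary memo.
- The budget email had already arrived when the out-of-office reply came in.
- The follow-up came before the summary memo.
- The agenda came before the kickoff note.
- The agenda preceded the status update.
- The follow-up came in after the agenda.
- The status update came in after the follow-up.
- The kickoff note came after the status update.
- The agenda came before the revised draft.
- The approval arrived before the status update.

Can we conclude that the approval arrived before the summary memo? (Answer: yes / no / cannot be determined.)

No chain of stated constraints runs from the approval to the summary memo, and none runs from the summary memo to the approval either.
So the relative order of the approval and the summary memo is not fixed by the given facts.

cannot be determined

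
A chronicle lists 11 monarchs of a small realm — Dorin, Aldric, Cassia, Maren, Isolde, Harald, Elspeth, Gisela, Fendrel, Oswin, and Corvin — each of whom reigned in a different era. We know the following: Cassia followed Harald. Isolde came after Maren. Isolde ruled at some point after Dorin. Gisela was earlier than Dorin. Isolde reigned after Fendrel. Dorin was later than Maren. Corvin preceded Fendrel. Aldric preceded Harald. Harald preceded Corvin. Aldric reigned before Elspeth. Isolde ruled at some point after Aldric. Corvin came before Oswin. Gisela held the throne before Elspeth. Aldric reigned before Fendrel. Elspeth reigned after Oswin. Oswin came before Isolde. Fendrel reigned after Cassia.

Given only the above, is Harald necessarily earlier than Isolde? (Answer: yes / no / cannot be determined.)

yes

Chain the constraints: Harald → Cassia → Fendrel → Isolde. Each link is directly stated, so Harald comes before Isolde.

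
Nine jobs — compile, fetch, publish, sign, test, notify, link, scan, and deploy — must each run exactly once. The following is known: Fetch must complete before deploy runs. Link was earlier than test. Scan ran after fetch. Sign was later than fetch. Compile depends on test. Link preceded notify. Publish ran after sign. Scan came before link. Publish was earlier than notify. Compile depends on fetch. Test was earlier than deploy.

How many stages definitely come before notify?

Directly stated before notify: link and publish.
Fetch reaches notify via fetch → sign → publish → notify.
Scan reaches notify via scan → link → notify.
Sign reaches notify via sign → publish → notify.
No chain forces compile (or any of the others) ahead of notify.
That's fetch, link, publish, scan, and sign — 5 in all.

5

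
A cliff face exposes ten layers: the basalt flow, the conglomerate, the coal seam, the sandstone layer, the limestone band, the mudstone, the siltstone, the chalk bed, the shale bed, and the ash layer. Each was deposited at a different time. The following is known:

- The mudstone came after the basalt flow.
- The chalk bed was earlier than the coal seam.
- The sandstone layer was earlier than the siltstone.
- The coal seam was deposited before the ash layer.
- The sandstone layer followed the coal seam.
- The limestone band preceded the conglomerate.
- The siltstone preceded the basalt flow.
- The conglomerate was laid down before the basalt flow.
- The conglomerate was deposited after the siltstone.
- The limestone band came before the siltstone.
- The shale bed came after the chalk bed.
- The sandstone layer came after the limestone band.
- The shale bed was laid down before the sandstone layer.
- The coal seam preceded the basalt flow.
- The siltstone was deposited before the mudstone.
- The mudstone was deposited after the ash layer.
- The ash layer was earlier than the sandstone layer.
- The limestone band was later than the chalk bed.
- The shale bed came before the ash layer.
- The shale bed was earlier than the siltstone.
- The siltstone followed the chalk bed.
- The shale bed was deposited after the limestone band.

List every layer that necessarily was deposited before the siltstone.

the ash layer, the chalk bed, the coal seam, the limestone band, the sandstone layer, the shale bed

Directly stated before the siltstone: the chalk bed, the limestone band, the sandstone layer, and the shale bed.
The ash layer reaches the siltstone via the ash layer → the sandstone layer → the siltstone.
The coal seam reaches the siltstone via the coal seam → the sandstone layer → the siltstone.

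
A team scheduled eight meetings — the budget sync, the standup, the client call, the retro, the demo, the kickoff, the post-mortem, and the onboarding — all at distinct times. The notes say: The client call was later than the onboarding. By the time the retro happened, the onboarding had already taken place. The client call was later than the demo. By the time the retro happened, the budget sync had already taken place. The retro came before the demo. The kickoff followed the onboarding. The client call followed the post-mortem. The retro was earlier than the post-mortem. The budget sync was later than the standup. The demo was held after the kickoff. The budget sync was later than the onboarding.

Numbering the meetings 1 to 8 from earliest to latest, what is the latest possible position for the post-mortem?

The post-mortem must come before the client call — 1 meeting forced after it.
Everything else can be placed before the post-mortem in some valid order, so the post-mortem can sit as late as position 8 − 1 = 7.

7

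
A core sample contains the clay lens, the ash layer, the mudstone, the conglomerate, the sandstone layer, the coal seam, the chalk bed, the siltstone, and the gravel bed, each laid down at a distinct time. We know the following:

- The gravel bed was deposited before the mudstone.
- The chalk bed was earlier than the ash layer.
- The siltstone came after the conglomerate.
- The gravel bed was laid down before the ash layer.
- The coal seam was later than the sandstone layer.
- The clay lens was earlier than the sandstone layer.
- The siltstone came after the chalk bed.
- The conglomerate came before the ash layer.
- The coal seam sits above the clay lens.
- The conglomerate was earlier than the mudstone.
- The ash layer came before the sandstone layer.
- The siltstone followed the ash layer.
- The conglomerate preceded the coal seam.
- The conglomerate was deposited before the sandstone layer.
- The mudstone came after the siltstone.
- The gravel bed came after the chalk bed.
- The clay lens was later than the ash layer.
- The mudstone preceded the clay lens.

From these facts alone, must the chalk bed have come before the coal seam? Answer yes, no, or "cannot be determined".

yes

Chain the constraints: the chalk bed → the ash layer → the sandstone layer → the coal seam. Each link is directly stated, so the chalk bed comes before the coal seam.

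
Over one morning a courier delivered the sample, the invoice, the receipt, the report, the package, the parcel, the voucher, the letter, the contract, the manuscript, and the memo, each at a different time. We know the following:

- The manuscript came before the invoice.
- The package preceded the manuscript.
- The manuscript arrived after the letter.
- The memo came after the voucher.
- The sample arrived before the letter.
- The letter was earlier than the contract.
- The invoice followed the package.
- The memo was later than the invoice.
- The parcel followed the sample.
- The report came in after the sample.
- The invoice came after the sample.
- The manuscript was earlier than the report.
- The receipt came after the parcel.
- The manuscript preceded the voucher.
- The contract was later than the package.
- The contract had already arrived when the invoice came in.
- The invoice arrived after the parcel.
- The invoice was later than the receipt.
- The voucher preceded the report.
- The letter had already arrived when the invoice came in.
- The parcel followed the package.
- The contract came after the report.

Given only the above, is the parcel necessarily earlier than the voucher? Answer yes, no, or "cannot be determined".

cannot be determined

No chain of stated constraints runs from the parcel to the voucher, and none runs from the voucher to the parcel either.
So the relative order of the parcel and the voucher is not fixed by the given facts.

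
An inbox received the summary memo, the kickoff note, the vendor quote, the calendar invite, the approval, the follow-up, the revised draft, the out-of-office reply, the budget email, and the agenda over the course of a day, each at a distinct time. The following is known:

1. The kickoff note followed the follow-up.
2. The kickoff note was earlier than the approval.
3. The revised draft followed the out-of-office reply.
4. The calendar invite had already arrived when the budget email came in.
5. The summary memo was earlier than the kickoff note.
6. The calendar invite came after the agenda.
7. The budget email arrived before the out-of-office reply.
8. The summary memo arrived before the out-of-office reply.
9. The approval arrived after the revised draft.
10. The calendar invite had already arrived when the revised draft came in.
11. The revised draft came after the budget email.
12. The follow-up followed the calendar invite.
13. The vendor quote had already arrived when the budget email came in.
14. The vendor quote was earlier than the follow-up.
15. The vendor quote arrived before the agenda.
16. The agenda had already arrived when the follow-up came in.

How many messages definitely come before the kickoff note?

5

Directly stated before the kickoff note: the follow-up and the summary memo.
The agenda reaches the kickoff note via the agenda → the follow-up → the kickoff note.
The calendar invite reaches the kickoff note via the calendar invite → the follow-up → the kickoff note.
The vendor quote reaches the kickoff note via the vendor quote → the follow-up → the kickoff note.
No chain forces the revised draft (or any of the others) ahead of the kickoff note.
That's the agenda, the calendar invite, the follow-up, the summary memo, and the vendor quote — 5 in all.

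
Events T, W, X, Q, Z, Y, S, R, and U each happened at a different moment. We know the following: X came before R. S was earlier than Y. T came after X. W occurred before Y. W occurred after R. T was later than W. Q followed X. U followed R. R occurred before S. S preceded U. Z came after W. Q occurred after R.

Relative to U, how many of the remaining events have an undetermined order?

Forced before U: R, S, and X.
That leaves Q, T, W, Y, and Z with no forced order relative to U — 5.

5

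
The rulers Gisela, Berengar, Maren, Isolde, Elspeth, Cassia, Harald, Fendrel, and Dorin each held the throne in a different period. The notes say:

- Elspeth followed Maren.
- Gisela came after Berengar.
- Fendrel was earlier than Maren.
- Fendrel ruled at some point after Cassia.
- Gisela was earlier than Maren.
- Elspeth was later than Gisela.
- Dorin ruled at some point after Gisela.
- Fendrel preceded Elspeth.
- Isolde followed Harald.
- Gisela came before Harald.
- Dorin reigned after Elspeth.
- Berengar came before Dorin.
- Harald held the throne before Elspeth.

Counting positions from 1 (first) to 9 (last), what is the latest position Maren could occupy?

Maren must come before Dorin and Elspeth — 2 rulers forced after them.
Everything else can be placed before Maren in some valid order, so Maren can sit as late as position 9 − 2 = 7.

7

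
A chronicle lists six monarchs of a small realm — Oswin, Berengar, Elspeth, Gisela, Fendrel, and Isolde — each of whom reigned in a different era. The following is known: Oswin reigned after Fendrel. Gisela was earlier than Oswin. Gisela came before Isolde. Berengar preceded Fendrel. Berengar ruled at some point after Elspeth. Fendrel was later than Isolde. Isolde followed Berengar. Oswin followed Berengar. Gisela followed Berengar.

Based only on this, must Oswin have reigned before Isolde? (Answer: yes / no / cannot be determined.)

Tracing the constraints gives Isolde → Fendrel → Oswin, so Isolde must come before Oswin.
That means Oswin cannot be before Isolde.

no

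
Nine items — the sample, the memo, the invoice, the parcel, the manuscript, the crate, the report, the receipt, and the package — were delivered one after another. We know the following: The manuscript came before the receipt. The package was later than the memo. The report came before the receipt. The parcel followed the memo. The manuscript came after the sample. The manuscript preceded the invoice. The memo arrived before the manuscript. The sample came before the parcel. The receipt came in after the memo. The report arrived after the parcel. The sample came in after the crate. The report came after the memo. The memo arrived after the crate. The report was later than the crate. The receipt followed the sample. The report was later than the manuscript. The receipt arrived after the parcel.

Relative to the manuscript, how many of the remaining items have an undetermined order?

2

Forced before the manuscript: the crate, the memo, and the sample; forced after the manuscript: the invoice, the receipt, and the report.
That leaves the package and the parcel with no forced order relative to the manuscript — 2.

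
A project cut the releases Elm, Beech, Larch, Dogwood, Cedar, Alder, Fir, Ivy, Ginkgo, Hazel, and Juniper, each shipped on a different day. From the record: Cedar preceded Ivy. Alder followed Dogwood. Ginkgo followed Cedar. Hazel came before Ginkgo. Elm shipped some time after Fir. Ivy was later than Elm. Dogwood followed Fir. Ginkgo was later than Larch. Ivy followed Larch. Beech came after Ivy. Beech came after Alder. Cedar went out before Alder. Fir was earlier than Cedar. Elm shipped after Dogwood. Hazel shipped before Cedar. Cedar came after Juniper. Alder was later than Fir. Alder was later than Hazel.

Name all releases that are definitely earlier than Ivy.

Cedar, Dogwood, Elm, Fir, Hazel, Juniper, Larch

Directly stated before Ivy: Cedar, Elm, and Larch.
Dogwood reaches Ivy via Dogwood → Elm → Ivy.
Fir reaches Ivy via Fir → Elm → Ivy.
Hazel reaches Ivy via Hazel → Cedar → Ivy.
Likewise Juniper reaches Ivy by chaining the stated constraints.
No chain forces Beech (or any of the others) ahead of Ivy.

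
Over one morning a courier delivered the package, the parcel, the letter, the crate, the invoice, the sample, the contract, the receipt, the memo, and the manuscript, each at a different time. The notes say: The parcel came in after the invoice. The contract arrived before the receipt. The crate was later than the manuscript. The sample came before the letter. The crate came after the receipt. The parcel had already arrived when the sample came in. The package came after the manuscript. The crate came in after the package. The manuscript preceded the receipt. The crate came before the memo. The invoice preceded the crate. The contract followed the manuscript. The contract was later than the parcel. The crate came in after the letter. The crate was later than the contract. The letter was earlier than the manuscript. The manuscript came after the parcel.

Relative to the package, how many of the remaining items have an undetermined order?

Forced before the package: the invoice, the letter, the manuscript, the parcel, and the sample; forced after the package: the crate and the memo.
That leaves the contract and the receipt with no forced order relative to the package — 2.

2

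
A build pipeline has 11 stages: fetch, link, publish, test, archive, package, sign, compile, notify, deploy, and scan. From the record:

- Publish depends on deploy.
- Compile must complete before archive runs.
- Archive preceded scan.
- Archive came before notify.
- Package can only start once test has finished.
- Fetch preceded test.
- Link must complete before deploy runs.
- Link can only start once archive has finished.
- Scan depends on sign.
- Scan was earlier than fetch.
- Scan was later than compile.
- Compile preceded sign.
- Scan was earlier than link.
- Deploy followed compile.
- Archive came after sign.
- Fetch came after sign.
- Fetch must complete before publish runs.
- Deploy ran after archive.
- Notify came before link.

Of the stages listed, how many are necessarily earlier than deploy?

6

Directly stated before deploy: archive, compile, and link.
Notify reaches deploy via notify → link → deploy.
Scan reaches deploy via scan → link → deploy.
Sign reaches deploy via sign → archive → deploy.
That's archive, compile, link, notify, scan, and sign — 6 in all.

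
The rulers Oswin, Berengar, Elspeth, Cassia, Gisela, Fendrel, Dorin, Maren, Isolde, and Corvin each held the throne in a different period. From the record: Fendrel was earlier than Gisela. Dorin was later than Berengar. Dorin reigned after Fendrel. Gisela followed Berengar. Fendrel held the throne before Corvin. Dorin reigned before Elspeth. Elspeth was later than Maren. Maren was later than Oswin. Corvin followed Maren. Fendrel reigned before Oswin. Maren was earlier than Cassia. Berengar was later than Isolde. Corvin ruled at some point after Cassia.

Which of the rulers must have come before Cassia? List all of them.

Directly stated before Cassia: Maren.
Fendrel reaches Cassia via Fendrel → Oswin → Maren → Cassia.
Oswin reaches Cassia via Oswin → Maren → Cassia.
No chain forces Berengar (or any of the others) ahead of Cassia.

Fendrel, Maren, Oswin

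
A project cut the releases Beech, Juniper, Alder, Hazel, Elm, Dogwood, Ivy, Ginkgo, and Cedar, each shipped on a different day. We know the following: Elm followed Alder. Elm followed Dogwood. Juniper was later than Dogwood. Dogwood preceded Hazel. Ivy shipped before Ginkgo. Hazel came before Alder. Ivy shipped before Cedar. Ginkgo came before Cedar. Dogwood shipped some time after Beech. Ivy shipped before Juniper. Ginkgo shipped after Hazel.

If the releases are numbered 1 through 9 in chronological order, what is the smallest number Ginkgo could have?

Beech, Dogwood, Hazel, and Ivy must all come before Ginkgo — 4 forced predecessors.
Nothing else is forced ahead of Ginkgo, so its earliest slot is position 4 + 1 = 5.

5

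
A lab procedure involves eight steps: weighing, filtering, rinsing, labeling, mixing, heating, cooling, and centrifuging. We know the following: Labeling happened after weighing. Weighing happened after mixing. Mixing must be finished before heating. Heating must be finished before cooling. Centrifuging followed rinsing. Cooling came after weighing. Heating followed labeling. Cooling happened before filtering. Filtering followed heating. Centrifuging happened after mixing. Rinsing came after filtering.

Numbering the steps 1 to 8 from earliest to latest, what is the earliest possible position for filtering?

6

Cooling, heating, labeling, mixing, and weighing must all come before filtering — 5 forced predecessors.
Nothing else is forced ahead of filtering, so its earliest slot is position 5 + 1 = 6.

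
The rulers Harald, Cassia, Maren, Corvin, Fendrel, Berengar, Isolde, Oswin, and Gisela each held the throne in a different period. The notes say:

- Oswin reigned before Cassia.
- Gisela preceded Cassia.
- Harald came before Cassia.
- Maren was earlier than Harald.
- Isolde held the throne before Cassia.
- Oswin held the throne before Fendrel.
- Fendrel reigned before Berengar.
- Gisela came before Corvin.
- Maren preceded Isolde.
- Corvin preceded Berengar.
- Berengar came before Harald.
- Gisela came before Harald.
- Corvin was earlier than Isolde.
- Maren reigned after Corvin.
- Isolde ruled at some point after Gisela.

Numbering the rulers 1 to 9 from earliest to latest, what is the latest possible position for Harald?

Harald must come before Cassia — 1 ruler forced after them.
Everything else can be placed before Harald in some valid order, so Harald can sit as late as position 9 − 1 = 8.

8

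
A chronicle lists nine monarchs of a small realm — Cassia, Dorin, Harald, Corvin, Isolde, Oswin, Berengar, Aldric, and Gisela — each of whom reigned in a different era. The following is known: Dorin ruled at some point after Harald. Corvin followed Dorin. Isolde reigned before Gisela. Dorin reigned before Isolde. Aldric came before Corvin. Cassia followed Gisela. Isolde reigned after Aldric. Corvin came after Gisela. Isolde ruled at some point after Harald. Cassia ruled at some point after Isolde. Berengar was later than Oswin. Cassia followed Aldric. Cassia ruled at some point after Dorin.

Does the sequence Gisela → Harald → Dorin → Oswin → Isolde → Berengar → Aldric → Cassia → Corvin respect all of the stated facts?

The constraints require Isolde before Gisela, but in the proposed sequence Gisela appears ahead of Isolde. That one violation is enough.

no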